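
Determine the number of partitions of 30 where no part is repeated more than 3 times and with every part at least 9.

Enumerating:
30
21,9
20,10
19,11
18,12
17,13
16,14
15,15
12,9,9
11,10,9
10,10,10
That's 11 in total.

11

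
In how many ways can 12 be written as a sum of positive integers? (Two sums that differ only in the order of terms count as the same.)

77

Counting exhaustively, 77 partitions satisfy the conditions.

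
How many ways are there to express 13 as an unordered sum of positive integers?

101

Direct enumeration gives 101 partitions.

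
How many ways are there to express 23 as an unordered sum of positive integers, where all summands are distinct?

Systematic enumeration (by largest part, then next-largest, …) yields 104.

104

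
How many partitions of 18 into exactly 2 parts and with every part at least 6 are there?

4

The partitions of 18 that satisfy the conditions:
12 + 6
11 + 7
10 + 8
9 + 9
That's 4 in total.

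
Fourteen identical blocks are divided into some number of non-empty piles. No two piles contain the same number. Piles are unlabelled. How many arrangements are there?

22

The partitions of 14 that satisfy the conditions:
14
13, 1
12, 2
11, 3
11, 2, 1
10, 4
10, 3, 1
9, 5
9, 4, 1
9, 3, 2
8, 6
8, 5, 1
8, 4, 2
8, 3, 2, 1
7, 6, 1
7, 5, 2
7, 4, 3
7, 4, 2, 1
6, 5, 3
6, 5, 2, 1
6, 4, 3, 1
5, 4, 3, 2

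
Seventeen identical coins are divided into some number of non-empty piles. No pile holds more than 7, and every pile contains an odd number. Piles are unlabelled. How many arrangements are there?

24

Listing the qualifying partitions of 17:
7 + 7 + 3
7 + 7 + 1 + 1 + 1
7 + 5 + 5
7 + 5 + 3 + 1 + 1
7 + 5 + 1 + 1 + 1 + 1 + 1
7 + 3 + 3 + 3 + 1
7 + 3 + 3 + 1 + 1 + 1 + 1
7 + 3 + 1 + 1 + 1 + 1 + 1 + 1 + 1
7 + 1 + 1 + 1 + 1 + 1 + 1 + 1 + 1 + 1 + 1
5 + 5 + 5 + 1 + 1
5 + 5 + 3 + 3 + 1
5 + 5 + 3 + 1 + 1 + 1 + 1
5 + 5 + 1 + 1 + 1 + 1 + 1 + 1 + 1
5 + 3 + 3 + 3 + 3
5 + 3 + 3 + 3 + 1 + 1 + 1
5 + 3 + 3 + 1 + 1 + 1 + 1 + 1 + 1
5 + 3 + 1 + 1 + 1 + 1 + 1 + 1 + 1 + 1 + 1
5 + 1 + 1 + 1 + 1 + 1 + 1 + 1 + 1 + 1 + 1 + 1 + 1
3 + 3 + 3 + 3 + 3 + 1 + 1
3 + 3 + 3 + 3 + 1 + 1 + 1 + 1 + 1
3 + 3 + 3 + 1 + 1 + 1 + 1 + 1 + 1 + 1 + 1
3 + 3 + 1 + 1 + 1 + 1 + 1 + 1 + 1 + 1 + 1 + 1 + 1
3 + 1 + 1 + 1 + 1 + 1 + 1 + 1 + 1 + 1 + 1 + 1 + 1 + 1 + 1
1 + 1 + 1 + 1 + 1 + 1 + 1 + 1 + 1 + 1 + 1 + 1 + 1 + 1 + 1 + 1 + 1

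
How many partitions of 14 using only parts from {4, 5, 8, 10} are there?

2

Listing the qualifying partitions of 14:
10+4
5+5+4
Counting gives 2.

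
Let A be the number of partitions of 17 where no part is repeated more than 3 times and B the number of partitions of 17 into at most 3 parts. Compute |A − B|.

133

Partitions of 17 where no part is repeated more than 3 times: 166.
Partitions of 17 into at most 3 parts: 33.
|166 − 33| = 133.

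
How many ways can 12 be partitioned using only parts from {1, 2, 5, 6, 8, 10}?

24

They are:
2, 10
1, 1, 10
2, 2, 8
1, 1, 2, 8
1, 1, 1, 1, 8
6, 6
1, 5, 6
2, 2, 2, 6
1, 1, 2, 2, 6
1, 1, 1, 1, 2, 6
1, 1, 1, 1, 1, 1, 6
2, 5, 5
1, 1, 5, 5
1, 2, 2, 2, 5
1, 1, 1, 2, 2, 5
1, 1, 1, 1, 1, 2, 5
1, 1, 1, 1, 1, 1, 1, 5
2, 2, 2, 2, 2, 2
1, 1, 2, 2, 2, 2, 2
1, 1, 1, 1, 2, 2, 2, 2
1, 1, 1, 1, 1, 1, 2, 2, 2
1, 1, 1, 1, 1, 1, 1, 1, 2, 2
1, 1, 1, 1, 1, 1, 1, 1, 1, 1, 2
1, 1, 1, 1, 1, 1, 1, 1, 1, 1, 1, 1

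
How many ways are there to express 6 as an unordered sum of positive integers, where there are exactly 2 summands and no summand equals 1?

2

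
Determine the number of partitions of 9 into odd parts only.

8

They are:
9
7,1,1
5,3,1
5,1,1,1,1
3,3,3
3,3,1,1,1
3,1,1,1,1,1,1
1,1,1,1,1,1,1,1,1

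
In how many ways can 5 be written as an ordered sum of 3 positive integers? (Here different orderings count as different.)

By stars and bars with positive parts, the count is C(4,2) = 6.

6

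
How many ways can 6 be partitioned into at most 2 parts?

4

Listing the qualifying partitions of 6:
6
5 + 1
4 + 2
3 + 3
Counting gives 4.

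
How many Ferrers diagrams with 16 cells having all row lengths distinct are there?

A partial list (first 12 by largest part):
16
15+1
14+2
13+3
13+2+1
12+4
12+3+1
11+5
11+4+1
11+3+2
10+6
10+5+1
…and 20 more, for 32 total.

32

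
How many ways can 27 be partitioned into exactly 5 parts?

A full systematic count gives 255.

255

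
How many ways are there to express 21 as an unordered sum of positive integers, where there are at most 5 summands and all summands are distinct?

75

There are 75 such partitions.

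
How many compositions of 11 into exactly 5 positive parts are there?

A composition of 11 into 5 positive parts is chosen by placing 4 dividers among the 10 gaps between 11 units: C(10,4) = 210.

210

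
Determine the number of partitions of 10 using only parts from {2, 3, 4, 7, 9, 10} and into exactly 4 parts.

They are:
4,2,2,2
3,3,2,2
That's 2 in total.

2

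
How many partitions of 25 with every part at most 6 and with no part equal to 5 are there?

Systematic enumeration (by largest part, then next-largest, …) yields 330.

330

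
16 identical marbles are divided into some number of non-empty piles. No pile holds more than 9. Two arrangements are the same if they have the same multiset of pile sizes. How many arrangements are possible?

Counting exhaustively, 201 partitions satisfy the conditions.

201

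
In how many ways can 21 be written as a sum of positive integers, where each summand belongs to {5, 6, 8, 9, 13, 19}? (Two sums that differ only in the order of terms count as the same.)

Listing the qualifying partitions of 21:
13,8
9,6,6
8,8,5
6,5,5,5

4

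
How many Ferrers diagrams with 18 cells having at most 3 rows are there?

37

A partial list (first 12 by largest part):
18
17 + 1
16 + 2
16 + 1 + 1
15 + 3
15 + 2 + 1
14 + 4
14 + 3 + 1
14 + 2 + 2
13 + 5
13 + 4 + 1
13 + 3 + 2
…and 25 more, for 37 total.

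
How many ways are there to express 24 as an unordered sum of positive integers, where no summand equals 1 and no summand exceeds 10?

220

A full systematic count gives 220.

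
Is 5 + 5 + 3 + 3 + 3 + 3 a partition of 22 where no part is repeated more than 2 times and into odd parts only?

No

The parts sum to 22, and the condition 'no summand is used more than 2 times' is violated.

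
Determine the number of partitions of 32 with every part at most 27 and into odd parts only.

387

Direct enumeration gives 387 partitions.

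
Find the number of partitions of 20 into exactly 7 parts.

82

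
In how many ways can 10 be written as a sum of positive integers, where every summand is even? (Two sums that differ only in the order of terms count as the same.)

7

Enumerating:
10
2, 8
4, 6
2, 2, 6
2, 4, 4
2, 2, 2, 4
2, 2, 2, 2, 2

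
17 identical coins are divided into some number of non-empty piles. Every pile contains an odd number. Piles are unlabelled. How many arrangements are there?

38

There are too many to list fully; the first 12 (by largest part) are:
17
15+1+1
13+3+1
13+1+1+1+1
11+5+1
11+3+3
11+3+1+1+1
11+1+1+1+1+1+1
9+7+1
9+5+3
9+5+1+1+1
9+3+3+1+1
…and 26 more, for 38 total.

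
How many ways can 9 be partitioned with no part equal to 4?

They are:
9
8+1
7+2
7+1+1
6+3
6+2+1
6+1+1+1
5+3+1
5+2+2
5+2+1+1
5+1+1+1+1
3+3+3
3+3+2+1
3+3+1+1+1
3+2+2+2
3+2+2+1+1
3+2+1+1+1+1
3+1+1+1+1+1+1
2+2+2+2+1
2+2+2+1+1+1
2+2+1+1+1+1+1
2+1+1+1+1+1+1+1
1+1+1+1+1+1+1+1+1
That's 23 in total.

23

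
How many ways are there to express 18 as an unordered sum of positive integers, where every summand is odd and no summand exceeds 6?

The partitions of 18 that satisfy the conditions:
5,5,5,3
5,5,5,1,1,1
5,5,3,3,1,1
5,5,3,1,1,1,1,1
5,5,1,1,1,1,1,1,1,1
5,3,3,3,3,1
5,3,3,3,1,1,1,1
5,3,3,1,1,1,1,1,1,1
5,3,1,1,1,1,1,1,1,1,1,1
5,1,1,1,1,1,1,1,1,1,1,1,1,1
3,3,3,3,3,3
3,3,3,3,3,1,1,1
3,3,3,3,1,1,1,1,1,1
3,3,3,1,1,1,1,1,1,1,1,1
3,3,1,1,1,1,1,1,1,1,1,1,1,1
3,1,1,1,1,1,1,1,1,1,1,1,1,1,1,1
1,1,1,1,1,1,1,1,1,1,1,1,1,1,1,1,1,1
That's 17 in total.

17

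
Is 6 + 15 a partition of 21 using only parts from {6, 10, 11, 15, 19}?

The parts sum to 21, and the condition 'each summand belongs to {6, 10, 11, 15, 19}' holds.

Yes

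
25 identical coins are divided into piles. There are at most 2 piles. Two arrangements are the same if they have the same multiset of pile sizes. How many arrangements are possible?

13

The partitions of 25 that satisfy the conditions:
25
1+24
2+23
3+22
4+21
5+20
6+19
7+18
8+17
9+16
10+15
11+14
12+13
That's 13 in total.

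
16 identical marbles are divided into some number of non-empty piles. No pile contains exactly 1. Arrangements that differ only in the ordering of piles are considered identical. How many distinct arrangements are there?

55

A partial list (first 12 by largest part):
16
2,14
3,13
4,12
2,2,12
5,11
2,3,11
6,10
2,4,10
3,3,10
2,2,2,10
7,9
…and 43 more, for 55 total.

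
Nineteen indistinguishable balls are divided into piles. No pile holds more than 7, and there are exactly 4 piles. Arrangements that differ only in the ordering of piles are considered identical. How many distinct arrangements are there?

Listing the qualifying partitions of 19:
7,7,4,1
7,7,3,2
7,6,5,1
7,6,4,2
7,6,3,3
7,5,5,2
7,5,4,3
7,4,4,4
6,6,6,1
6,6,5,2
6,6,4,3
6,5,5,3
6,5,4,4
5,5,5,4

14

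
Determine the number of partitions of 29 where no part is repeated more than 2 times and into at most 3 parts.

85

There are 85 such partitions.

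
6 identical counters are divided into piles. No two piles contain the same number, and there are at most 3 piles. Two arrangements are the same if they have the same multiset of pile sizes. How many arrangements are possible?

The partitions of 6 that satisfy the conditions:
6
5 + 1
4 + 2
3 + 2 + 1

4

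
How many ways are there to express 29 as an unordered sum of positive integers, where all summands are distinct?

A full systematic count gives 256.

256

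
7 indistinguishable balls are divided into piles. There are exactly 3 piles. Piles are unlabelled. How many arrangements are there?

4

Enumerating:
5+1+1
4+2+1
3+3+1
3+2+2
Counting gives 4.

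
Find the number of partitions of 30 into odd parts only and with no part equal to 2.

296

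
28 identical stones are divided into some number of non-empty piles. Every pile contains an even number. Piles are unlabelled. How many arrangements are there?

135

There are 135 such partitions.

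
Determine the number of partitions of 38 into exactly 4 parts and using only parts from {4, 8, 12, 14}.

Enumerating:
14, 12, 8, 4
14, 8, 8, 8
That's 2 in total.

2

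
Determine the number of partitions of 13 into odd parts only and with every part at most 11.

The partitions of 13 that satisfy the conditions:
1+1+11
1+3+9
1+1+1+1+9
1+5+7
3+3+7
1+1+1+3+7
1+1+1+1+1+1+7
3+5+5
1+1+1+5+5
1+1+3+3+5
1+1+1+1+1+3+5
1+1+1+1+1+1+1+1+5
1+3+3+3+3
1+1+1+1+3+3+3
1+1+1+1+1+1+1+3+3
1+1+1+1+1+1+1+1+1+1+3
1+1+1+1+1+1+1+1+1+1+1+1+1

17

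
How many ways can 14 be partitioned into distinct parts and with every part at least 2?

Enumerating:
14
12, 2
11, 3
10, 4
9, 5
9, 3, 2
8, 6
8, 4, 2
7, 5, 2
7, 4, 3
6, 5, 3
5, 4, 3, 2

12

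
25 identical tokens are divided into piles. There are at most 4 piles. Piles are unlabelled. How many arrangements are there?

A full systematic count gives 185.

185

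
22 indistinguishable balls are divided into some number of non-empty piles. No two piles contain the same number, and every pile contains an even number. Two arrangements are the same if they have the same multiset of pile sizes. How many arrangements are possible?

12

Enumerating:
22
20, 2
18, 4
16, 6
16, 4, 2
14, 8
14, 6, 2
12, 10
12, 8, 2
12, 6, 4
10, 8, 4
10, 6, 4, 2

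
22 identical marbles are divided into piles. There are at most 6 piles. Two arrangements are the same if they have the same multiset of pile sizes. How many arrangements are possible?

391

Counting exhaustively, 391 partitions satisfy the conditions.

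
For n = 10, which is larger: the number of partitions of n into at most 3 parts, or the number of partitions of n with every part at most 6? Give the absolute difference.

Partitions of 10 into at most 3 parts: 14.
Partitions of 10 with every part at most 6: 35.
|14 − 35| = 21.

21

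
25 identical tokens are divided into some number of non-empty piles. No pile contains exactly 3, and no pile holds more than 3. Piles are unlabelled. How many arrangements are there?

Enumerating:
2+2+2+2+2+2+2+2+2+2+2+2+1
2+2+2+2+2+2+2+2+2+2+2+1+1+1
2+2+2+2+2+2+2+2+2+2+1+1+1+1+1
2+2+2+2+2+2+2+2+2+1+1+1+1+1+1+1
2+2+2+2+2+2+2+2+1+1+1+1+1+1+1+1+1
2+2+2+2+2+2+2+1+1+1+1+1+1+1+1+1+1+1
2+2+2+2+2+2+1+1+1+1+1+1+1+1+1+1+1+1+1
2+2+2+2+2+1+1+1+1+1+1+1+1+1+1+1+1+1+1+1
2+2+2+2+1+1+1+1+1+1+1+1+1+1+1+1+1+1+1+1+1
2+2+2+1+1+1+1+1+1+1+1+1+1+1+1+1+1+1+1+1+1+1
2+2+1+1+1+1+1+1+1+1+1+1+1+1+1+1+1+1+1+1+1+1+1
2+1+1+1+1+1+1+1+1+1+1+1+1+1+1+1+1+1+1+1+1+1+1+1
1+1+1+1+1+1+1+1+1+1+1+1+1+1+1+1+1+1+1+1+1+1+1+1+1

13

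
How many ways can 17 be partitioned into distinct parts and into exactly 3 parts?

16

Listing the qualifying partitions of 17:
14 + 2 + 1
13 + 3 + 1
12 + 4 + 1
12 + 3 + 2
11 + 5 + 1
11 + 4 + 2
10 + 6 + 1
10 + 5 + 2
10 + 4 + 3
9 + 7 + 1
9 + 6 + 2
9 + 5 + 3
8 + 7 + 2
8 + 6 + 3
8 + 5 + 4
7 + 6 + 4
That's 16 in total.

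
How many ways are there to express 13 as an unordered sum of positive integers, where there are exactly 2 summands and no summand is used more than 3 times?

Listing the qualifying partitions of 13:
12, 1
11, 2
10, 3
9, 4
8, 5
7, 6
That's 6 in total.

6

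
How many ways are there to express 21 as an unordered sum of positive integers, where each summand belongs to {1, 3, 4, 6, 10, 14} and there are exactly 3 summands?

The partitions of 21 that satisfy the conditions:
14, 6, 1
14, 4, 3
10, 10, 1
That's 3 in total.

3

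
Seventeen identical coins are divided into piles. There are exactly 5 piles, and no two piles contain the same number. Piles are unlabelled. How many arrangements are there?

2

Enumerating:
7,4,3,2,1
6,5,3,2,1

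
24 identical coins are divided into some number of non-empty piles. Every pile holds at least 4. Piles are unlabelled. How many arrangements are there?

A partial list (first 12 by largest part):
24
20, 4
19, 5
18, 6
17, 7
16, 8
16, 4, 4
15, 9
15, 5, 4
14, 10
14, 6, 4
14, 5, 5
…and 38 more, for 50 total.

50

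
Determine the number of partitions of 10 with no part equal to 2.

The partitions of 10 that satisfy the conditions:
10
1,9
1,1,8
3,7
1,1,1,7
4,6
1,3,6
1,1,1,1,6
5,5
1,4,5
1,1,3,5
1,1,1,1,1,5
1,1,4,4
3,3,4
1,1,1,3,4
1,1,1,1,1,1,4
1,3,3,3
1,1,1,1,3,3
1,1,1,1,1,1,1,3
1,1,1,1,1,1,1,1,1,1
Counting gives 20.

20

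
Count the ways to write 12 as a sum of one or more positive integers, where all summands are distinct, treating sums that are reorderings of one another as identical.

Listing the qualifying partitions of 12:
12
11, 1
10, 2
9, 3
9, 2, 1
8, 4
8, 3, 1
7, 5
7, 4, 1
7, 3, 2
6, 5, 1
6, 4, 2
6, 3, 2, 1
5, 4, 3
5, 4, 2, 1
Counting gives 15.

15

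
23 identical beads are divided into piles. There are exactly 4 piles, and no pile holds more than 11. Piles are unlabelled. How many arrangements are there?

53

There are too many to list fully; the first 12 (by largest part) are:
11+10+1+1
11+9+2+1
11+8+3+1
11+8+2+2
11+7+4+1
11+7+3+2
11+6+5+1
11+6+4+2
11+6+3+3
11+5+5+2
11+5+4+3
11+4+4+4
…and 41 more, for 53 total.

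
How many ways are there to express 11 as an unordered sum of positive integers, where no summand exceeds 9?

54

There are too many to list fully; the first 12 (by largest part) are:
2+9
1+1+9
3+8
1+2+8
1+1+1+8
4+7
1+3+7
2+2+7
1+1+2+7
1+1+1+1+7
5+6
1+4+6
…and 42 more, for 54 total.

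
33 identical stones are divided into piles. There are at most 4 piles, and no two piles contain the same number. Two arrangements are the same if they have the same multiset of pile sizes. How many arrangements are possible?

Systematic enumeration (by largest part, then next-largest, …) yields 242.

242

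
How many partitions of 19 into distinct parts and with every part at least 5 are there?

7

The partitions of 19 that satisfy the conditions:
19
14+5
13+6
12+7
11+8
10+9
8+6+5
Counting gives 7.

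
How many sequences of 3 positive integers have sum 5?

Place 2 bars in the 4 internal gaps of a row of 5 dots: C(4,2) = 6.

6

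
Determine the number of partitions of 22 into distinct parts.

89

Systematic enumeration (by largest part, then next-largest, …) yields 89.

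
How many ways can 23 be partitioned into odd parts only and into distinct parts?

9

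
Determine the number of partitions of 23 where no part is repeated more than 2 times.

A full systematic count gives 355.

355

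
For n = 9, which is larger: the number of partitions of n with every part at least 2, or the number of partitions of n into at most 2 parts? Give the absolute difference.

3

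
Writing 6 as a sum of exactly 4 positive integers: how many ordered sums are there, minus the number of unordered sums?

8

Ordered (compositions into 4 parts): C(5,3) = 10.
Partitions of 6 into exactly 4 parts: 2.
Difference: 10 − 2 = 8.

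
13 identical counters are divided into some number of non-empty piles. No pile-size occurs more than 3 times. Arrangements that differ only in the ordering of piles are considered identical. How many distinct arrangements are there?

64

There are too many to list fully; the first 12 (by largest part) are:
13
12+1
11+2
11+1+1
10+3
10+2+1
10+1+1+1
9+4
9+3+1
9+2+2
9+2+1+1
8+5
…and 52 more, for 64 total.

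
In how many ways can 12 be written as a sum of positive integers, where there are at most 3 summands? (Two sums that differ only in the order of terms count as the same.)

19

They are:
12
11, 1
10, 2
10, 1, 1
9, 3
9, 2, 1
8, 4
8, 3, 1
8, 2, 2
7, 5
7, 4, 1
7, 3, 2
6, 6
6, 5, 1
6, 4, 2
6, 3, 3
5, 5, 2
5, 4, 3
4, 4, 4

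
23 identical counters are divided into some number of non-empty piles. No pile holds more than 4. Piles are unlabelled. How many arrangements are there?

There are 150 such partitions.

150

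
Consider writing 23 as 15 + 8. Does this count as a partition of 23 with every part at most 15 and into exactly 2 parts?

Yes

The parts sum to 23, and the condition 'no summand exceeds 15' holds; the condition 'there are exactly 2 summands' holds.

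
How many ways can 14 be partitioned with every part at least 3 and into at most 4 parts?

Listing the qualifying partitions of 14:
14
11 + 3
10 + 4
9 + 5
8 + 6
8 + 3 + 3
7 + 7
7 + 4 + 3
6 + 5 + 3
6 + 4 + 4
5 + 5 + 4
5 + 3 + 3 + 3
4 + 4 + 3 + 3
Counting gives 13.

13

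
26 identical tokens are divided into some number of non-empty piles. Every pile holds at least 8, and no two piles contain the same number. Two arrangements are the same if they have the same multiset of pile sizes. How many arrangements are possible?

6

Enumerating:
26
18,8
17,9
16,10
15,11
14,12
That's 6 in total.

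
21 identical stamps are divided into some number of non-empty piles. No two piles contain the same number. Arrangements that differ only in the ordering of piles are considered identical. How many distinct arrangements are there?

76

Counting exhaustively, 76 partitions satisfy the conditions.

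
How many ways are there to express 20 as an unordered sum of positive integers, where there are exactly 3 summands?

There are too many to list fully; the first 12 (by largest part) are:
18,1,1
17,2,1
16,3,1
16,2,2
15,4,1
15,3,2
14,5,1
14,4,2
14,3,3
13,6,1
13,5,2
13,4,3
…and 21 more, for 33 total.

33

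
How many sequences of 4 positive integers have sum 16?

455

By stars and bars with positive parts, the count is C(15,3) = 455.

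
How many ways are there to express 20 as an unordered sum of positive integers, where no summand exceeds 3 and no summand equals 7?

A partial list (first 12 by largest part):
3+3+3+3+3+3+2
3+3+3+3+3+3+1+1
3+3+3+3+3+2+2+1
3+3+3+3+3+2+1+1+1
3+3+3+3+3+1+1+1+1+1
3+3+3+3+2+2+2+2
3+3+3+3+2+2+2+1+1
3+3+3+3+2+2+1+1+1+1
3+3+3+3+2+1+1+1+1+1+1
3+3+3+3+1+1+1+1+1+1+1+1
3+3+3+2+2+2+2+2+1
3+3+3+2+2+2+2+1+1+1
…and 32 more, for 44 total.

44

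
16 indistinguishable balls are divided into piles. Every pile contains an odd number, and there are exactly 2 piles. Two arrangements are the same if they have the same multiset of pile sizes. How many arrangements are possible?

Enumerating:
15,1
13,3
11,5
9,7
Counting gives 4.

4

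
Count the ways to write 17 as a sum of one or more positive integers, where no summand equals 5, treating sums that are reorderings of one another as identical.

220

Enumerating by decreasing first part gives 220 partitions in all.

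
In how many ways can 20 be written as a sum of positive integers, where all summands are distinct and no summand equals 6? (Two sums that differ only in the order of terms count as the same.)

There are too many to list fully; the first 12 (by largest part) are:
20
19+1
18+2
17+3
17+2+1
16+4
16+3+1
15+5
15+4+1
15+3+2
14+5+1
14+4+2
…and 35 more, for 47 total.

47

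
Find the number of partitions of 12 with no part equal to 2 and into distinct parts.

They are:
12
1 + 11
3 + 9
4 + 8
1 + 3 + 8
5 + 7
1 + 4 + 7
1 + 5 + 6
3 + 4 + 5

9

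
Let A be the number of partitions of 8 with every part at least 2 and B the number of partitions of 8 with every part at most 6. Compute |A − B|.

Partitions of 8 with every part at least 2: 7.
Partitions of 8 with every part at most 6: 20.
|7 − 20| = 13.

13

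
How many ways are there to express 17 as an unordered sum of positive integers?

Counting exhaustively, 297 partitions satisfy the conditions.

297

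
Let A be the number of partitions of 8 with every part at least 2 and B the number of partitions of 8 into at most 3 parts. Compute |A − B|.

Partitions of 8 with every part at least 2: 7.
Partitions of 8 into at most 3 parts: 10.
|7 − 10| = 3.

3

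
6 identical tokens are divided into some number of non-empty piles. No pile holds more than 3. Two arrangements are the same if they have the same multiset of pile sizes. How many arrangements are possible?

Listing the qualifying partitions of 6:
3,3
3,2,1
3,1,1,1
2,2,2
2,2,1,1
2,1,1,1,1
1,1,1,1,1,1
Counting gives 7.

7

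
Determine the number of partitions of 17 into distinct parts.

38

A partial list (first 12 by largest part):
17
1, 16
2, 15
3, 14
1, 2, 14
4, 13
1, 3, 13
5, 12
1, 4, 12
2, 3, 12
6, 11
1, 5, 11
…and 26 more, for 38 total.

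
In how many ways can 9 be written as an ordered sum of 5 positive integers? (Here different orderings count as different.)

By stars and bars with positive parts, the count is C(8,4) = 70.

70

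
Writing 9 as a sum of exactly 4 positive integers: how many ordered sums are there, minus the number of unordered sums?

50

Compositions: C(8,3) = 56.
Partitions of 9 into exactly 4 parts: 6.
Difference: 56 − 6 = 50.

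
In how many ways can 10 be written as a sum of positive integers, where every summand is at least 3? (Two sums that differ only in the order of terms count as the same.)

Listing the qualifying partitions of 10:
10
7,3
6,4
5,5
4,3,3

5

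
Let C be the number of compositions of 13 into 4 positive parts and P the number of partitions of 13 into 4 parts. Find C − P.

Compositions: C(12,3) = 220.
Unordered (partitions into 4 parts): 18.
Difference: 220 − 18 = 202.

202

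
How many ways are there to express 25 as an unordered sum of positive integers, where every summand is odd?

Counting exhaustively, 142 partitions satisfy the conditions.

142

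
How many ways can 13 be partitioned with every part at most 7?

Counting exhaustively, 82 partitions satisfy the conditions.

82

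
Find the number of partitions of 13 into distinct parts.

18

The partitions of 13 that satisfy the conditions:
13
12, 1
11, 2
10, 3
10, 2, 1
9, 4
9, 3, 1
8, 5
8, 4, 1
8, 3, 2
7, 6
7, 5, 1
7, 4, 2
7, 3, 2, 1
6, 5, 2
6, 4, 3
6, 4, 2, 1
5, 4, 3, 1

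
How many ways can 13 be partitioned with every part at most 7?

82

Enumerating by decreasing first part gives 82 partitions in all.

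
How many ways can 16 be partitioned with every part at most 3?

30

There are too many to list fully; the first 12 (by largest part) are:
3, 3, 3, 3, 3, 1
3, 3, 3, 3, 2, 2
3, 3, 3, 3, 2, 1, 1
3, 3, 3, 3, 1, 1, 1, 1
3, 3, 3, 2, 2, 2, 1
3, 3, 3, 2, 2, 1, 1, 1
3, 3, 3, 2, 1, 1, 1, 1, 1
3, 3, 3, 1, 1, 1, 1, 1, 1, 1
3, 3, 2, 2, 2, 2, 2
3, 3, 2, 2, 2, 2, 1, 1
3, 3, 2, 2, 2, 1, 1, 1, 1
3, 3, 2, 2, 1, 1, 1, 1, 1, 1
…and 18 more, for 30 total.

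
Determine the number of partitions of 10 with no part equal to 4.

31

There are too many to list fully; the first 12 (by largest part) are:
10
9 + 1
8 + 2
8 + 1 + 1
7 + 3
7 + 2 + 1
7 + 1 + 1 + 1
6 + 3 + 1
6 + 2 + 2
6 + 2 + 1 + 1
6 + 1 + 1 + 1 + 1
5 + 5
…and 19 more, for 31 total.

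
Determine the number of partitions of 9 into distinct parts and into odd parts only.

2

Listing the qualifying partitions of 9:
9
5,3,1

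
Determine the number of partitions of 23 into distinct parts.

104

Systematic enumeration (by largest part, then next-largest, …) yields 104.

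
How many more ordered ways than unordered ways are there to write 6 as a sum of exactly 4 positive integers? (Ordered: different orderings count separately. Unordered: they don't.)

Ordered (compositions into 4 parts): C(5,3) = 10.
Partitions of 6 into exactly 4 parts: 2.
Difference: 10 − 2 = 8.

8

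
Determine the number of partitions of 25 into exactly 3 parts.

A partial list (first 12 by largest part):
23 + 1 + 1
22 + 2 + 1
21 + 3 + 1
21 + 2 + 2
20 + 4 + 1
20 + 3 + 2
19 + 5 + 1
19 + 4 + 2
19 + 3 + 3
18 + 6 + 1
18 + 5 + 2
18 + 4 + 3
…and 40 more, for 52 total.

52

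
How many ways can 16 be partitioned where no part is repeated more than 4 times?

There are 164 such partitions.

164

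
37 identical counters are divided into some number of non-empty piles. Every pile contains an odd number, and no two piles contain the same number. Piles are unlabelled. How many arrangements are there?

35

A partial list (first 12 by largest part):
37
33+3+1
31+5+1
29+7+1
29+5+3
27+9+1
27+7+3
25+11+1
25+9+3
25+7+5
23+13+1
23+11+3
…and 23 more, for 35 total.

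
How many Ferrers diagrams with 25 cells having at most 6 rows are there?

A full systematic count gives 612.

612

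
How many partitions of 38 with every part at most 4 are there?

Direct enumeration gives 551 partitions.

551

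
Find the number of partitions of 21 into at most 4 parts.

120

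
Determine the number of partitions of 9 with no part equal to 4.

They are:
9
8+1
7+2
7+1+1
6+3
6+2+1
6+1+1+1
5+3+1
5+2+2
5+2+1+1
5+1+1+1+1
3+3+3
3+3+2+1
3+3+1+1+1
3+2+2+2
3+2+2+1+1
3+2+1+1+1+1
3+1+1+1+1+1+1
2+2+2+2+1
2+2+2+1+1+1
2+2+1+1+1+1+1
2+1+1+1+1+1+1+1
1+1+1+1+1+1+1+1+1
Counting gives 23.

23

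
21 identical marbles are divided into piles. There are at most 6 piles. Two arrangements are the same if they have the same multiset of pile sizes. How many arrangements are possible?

331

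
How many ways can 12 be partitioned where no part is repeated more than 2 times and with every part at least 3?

They are:
12
3, 9
4, 8
5, 7
6, 6
3, 3, 6
3, 4, 5

7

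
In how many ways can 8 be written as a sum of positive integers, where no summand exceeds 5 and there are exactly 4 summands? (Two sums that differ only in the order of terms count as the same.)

5

The partitions of 8 that satisfy the conditions:
5,1,1,1
4,2,1,1
3,3,1,1
3,2,2,1
2,2,2,2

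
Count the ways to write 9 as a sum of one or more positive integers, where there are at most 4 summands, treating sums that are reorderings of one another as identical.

The partitions of 9 that satisfy the conditions:
9
1 + 8
2 + 7
1 + 1 + 7
3 + 6
1 + 2 + 6
1 + 1 + 1 + 6
4 + 5
1 + 3 + 5
2 + 2 + 5
1 + 1 + 2 + 5
1 + 4 + 4
2 + 3 + 4
1 + 1 + 3 + 4
1 + 2 + 2 + 4
3 + 3 + 3
1 + 2 + 3 + 3
2 + 2 + 2 + 3

18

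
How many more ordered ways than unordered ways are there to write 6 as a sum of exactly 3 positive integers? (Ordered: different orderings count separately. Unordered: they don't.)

7

Compositions: C(5,2) = 10.
Partitions of 6 into exactly 3 parts: 3.
Difference: 10 − 3 = 7.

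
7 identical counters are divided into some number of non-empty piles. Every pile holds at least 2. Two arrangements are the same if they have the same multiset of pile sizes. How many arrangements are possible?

4

Enumerating:
7
5, 2
4, 3
3, 2, 2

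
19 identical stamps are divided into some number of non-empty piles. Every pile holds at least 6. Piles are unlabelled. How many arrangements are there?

6

The partitions of 19 that satisfy the conditions:
19
13, 6
12, 7
11, 8
10, 9
7, 6, 6
That's 6 in total.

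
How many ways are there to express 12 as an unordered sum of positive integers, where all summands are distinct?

Enumerating:
12
11,1
10,2
9,3
9,2,1
8,4
8,3,1
7,5
7,4,1
7,3,2
6,5,1
6,4,2
6,3,2,1
5,4,3
5,4,2,1

15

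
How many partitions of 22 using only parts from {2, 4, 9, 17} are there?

8

Enumerating:
9, 9, 4
9, 9, 2, 2
4, 4, 4, 4, 4, 2
4, 4, 4, 4, 2, 2, 2
4, 4, 4, 2, 2, 2, 2, 2
4, 4, 2, 2, 2, 2, 2, 2, 2
4, 2, 2, 2, 2, 2, 2, 2, 2, 2
2, 2, 2, 2, 2, 2, 2, 2, 2, 2, 2
Counting gives 8.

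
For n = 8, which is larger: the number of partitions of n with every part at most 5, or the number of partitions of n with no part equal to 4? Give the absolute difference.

Partitions of 8 with every part at most 5: 18.
Partitions of 8 with no part equal to 4: 17.
|18 − 17| = 1.

1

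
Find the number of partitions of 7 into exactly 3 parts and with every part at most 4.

3

The partitions of 7 that satisfy the conditions:
1, 2, 4
1, 3, 3
2, 2, 3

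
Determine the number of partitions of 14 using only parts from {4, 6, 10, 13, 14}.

Listing the qualifying partitions of 14:
14
10+4
6+4+4

3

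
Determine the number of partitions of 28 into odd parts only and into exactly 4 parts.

There are too many to list fully; the first 12 (by largest part) are:
25 + 1 + 1 + 1
23 + 3 + 1 + 1
21 + 5 + 1 + 1
21 + 3 + 3 + 1
19 + 7 + 1 + 1
19 + 5 + 3 + 1
19 + 3 + 3 + 3
17 + 9 + 1 + 1
17 + 7 + 3 + 1
17 + 5 + 5 + 1
17 + 5 + 3 + 3
15 + 11 + 1 + 1
…and 22 more, for 34 total.

34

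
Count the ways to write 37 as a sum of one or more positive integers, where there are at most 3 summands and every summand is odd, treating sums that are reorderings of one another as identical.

There are too many to list fully; the first 12 (by largest part) are:
37
35+1+1
33+3+1
31+5+1
31+3+3
29+7+1
29+5+3
27+9+1
27+7+3
27+5+5
25+11+1
25+9+3
…and 22 more, for 34 total.

34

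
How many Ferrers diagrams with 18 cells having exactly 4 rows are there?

There are too many to list fully; the first 12 (by largest part) are:
15 + 1 + 1 + 1
14 + 2 + 1 + 1
13 + 3 + 1 + 1
13 + 2 + 2 + 1
12 + 4 + 1 + 1
12 + 3 + 2 + 1
12 + 2 + 2 + 2
11 + 5 + 1 + 1
11 + 4 + 2 + 1
11 + 3 + 3 + 1
11 + 3 + 2 + 2
10 + 6 + 1 + 1
…and 35 more, for 47 total.

47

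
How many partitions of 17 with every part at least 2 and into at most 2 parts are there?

8

The partitions of 17 that satisfy the conditions:
17
2 + 15
3 + 14
4 + 13
5 + 12
6 + 11
7 + 10
8 + 9
Counting gives 8.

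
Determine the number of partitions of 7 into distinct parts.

5

They are:
7
1, 6
2, 5
3, 4
1, 2, 4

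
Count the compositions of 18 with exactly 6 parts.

A composition of 18 into 6 positive parts is chosen by placing 5 dividers among the 17 gaps between 18 units: C(17,5) = 6188.

6188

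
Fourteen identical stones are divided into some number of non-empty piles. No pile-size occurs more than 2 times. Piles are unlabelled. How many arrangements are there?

There are too many to list fully; the first 12 (by largest part) are:
14
1, 13
2, 12
1, 1, 12
3, 11
1, 2, 11
4, 10
1, 3, 10
2, 2, 10
1, 1, 2, 10
5, 9
1, 4, 9
…and 45 more, for 57 total.

57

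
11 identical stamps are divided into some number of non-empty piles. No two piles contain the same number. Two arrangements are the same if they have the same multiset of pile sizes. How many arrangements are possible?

12

Enumerating:
11
10,1
9,2
8,3
8,2,1
7,4
7,3,1
6,5
6,4,1
6,3,2
5,4,2
5,3,2,1
That's 12 in total.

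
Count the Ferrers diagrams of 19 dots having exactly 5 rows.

There are too many to list fully; the first 12 (by largest part) are:
15+1+1+1+1
14+2+1+1+1
13+3+1+1+1
13+2+2+1+1
12+4+1+1+1
12+3+2+1+1
12+2+2+2+1
11+5+1+1+1
11+4+2+1+1
11+3+3+1+1
11+3+2+2+1
11+2+2+2+2
…and 58 more, for 70 total.

70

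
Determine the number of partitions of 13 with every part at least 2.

24

They are:
13
11, 2
10, 3
9, 4
9, 2, 2
8, 5
8, 3, 2
7, 6
7, 4, 2
7, 3, 3
7, 2, 2, 2
6, 5, 2
6, 4, 3
6, 3, 2, 2
5, 5, 3
5, 4, 4
5, 4, 2, 2
5, 3, 3, 2
5, 2, 2, 2, 2
4, 4, 3, 2
4, 3, 3, 3
4, 3, 2, 2, 2
3, 3, 3, 2, 2
3, 2, 2, 2, 2, 2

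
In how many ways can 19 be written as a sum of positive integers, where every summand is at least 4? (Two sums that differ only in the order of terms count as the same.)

18

The partitions of 19 that satisfy the conditions:
19
15 + 4
14 + 5
13 + 6
12 + 7
11 + 8
11 + 4 + 4
10 + 9
10 + 5 + 4
9 + 6 + 4
9 + 5 + 5
8 + 7 + 4
8 + 6 + 5
7 + 7 + 5
7 + 6 + 6
7 + 4 + 4 + 4
6 + 5 + 4 + 4
5 + 5 + 5 + 4
Counting gives 18.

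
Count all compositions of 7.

64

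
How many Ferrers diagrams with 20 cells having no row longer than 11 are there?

560

Counting exhaustively, 560 partitions satisfy the conditions.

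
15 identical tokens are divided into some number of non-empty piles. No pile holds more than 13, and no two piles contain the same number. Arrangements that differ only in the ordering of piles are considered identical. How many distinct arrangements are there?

25

Listing the qualifying partitions of 15:
13 + 2
12 + 3
12 + 2 + 1
11 + 4
11 + 3 + 1
10 + 5
10 + 4 + 1
10 + 3 + 2
9 + 6
9 + 5 + 1
9 + 4 + 2
9 + 3 + 2 + 1
8 + 7
8 + 6 + 1
8 + 5 + 2
8 + 4 + 3
8 + 4 + 2 + 1
7 + 6 + 2
7 + 5 + 3
7 + 5 + 2 + 1
7 + 4 + 3 + 1
6 + 5 + 4
6 + 5 + 3 + 1
6 + 4 + 3 + 2
5 + 4 + 3 + 2 + 1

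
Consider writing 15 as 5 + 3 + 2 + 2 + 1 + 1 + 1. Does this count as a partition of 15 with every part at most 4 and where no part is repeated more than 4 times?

No

The parts sum to 15, and the condition 'no summand exceeds 4' is violated.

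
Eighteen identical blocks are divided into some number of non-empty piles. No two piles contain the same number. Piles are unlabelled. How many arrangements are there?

46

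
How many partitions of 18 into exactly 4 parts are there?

There are too many to list fully; the first 12 (by largest part) are:
1+1+1+15
1+1+2+14
1+1+3+13
1+2+2+13
1+1+4+12
1+2+3+12
2+2+2+12
1+1+5+11
1+2+4+11
1+3+3+11
2+2+3+11
1+1+6+10
…and 35 more, for 47 total.

47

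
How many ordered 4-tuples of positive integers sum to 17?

560

Equivalently, choose which 3 of the 16 gaps become plus signs: C(16,3) = 560.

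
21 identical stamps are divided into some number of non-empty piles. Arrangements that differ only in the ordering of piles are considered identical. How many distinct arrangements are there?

792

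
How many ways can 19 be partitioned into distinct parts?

A partial list (first 12 by largest part):
19
18,1
17,2
16,3
16,2,1
15,4
15,3,1
14,5
14,4,1
14,3,2
13,6
13,5,1
…and 42 more, for 54 total.

54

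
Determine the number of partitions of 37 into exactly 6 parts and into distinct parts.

136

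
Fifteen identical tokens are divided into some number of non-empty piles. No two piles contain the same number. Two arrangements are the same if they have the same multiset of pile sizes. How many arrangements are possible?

A partial list (first 12 by largest part):
15
14+1
13+2
12+3
12+2+1
11+4
11+3+1
10+5
10+4+1
10+3+2
9+6
9+5+1
…and 15 more, for 27 total.

27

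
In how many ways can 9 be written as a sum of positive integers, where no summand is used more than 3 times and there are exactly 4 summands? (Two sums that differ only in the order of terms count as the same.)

The partitions of 9 that satisfy the conditions:
1, 1, 1, 6
1, 1, 2, 5
1, 1, 3, 4
1, 2, 2, 4
1, 2, 3, 3
2, 2, 2, 3
That's 6 in total.

6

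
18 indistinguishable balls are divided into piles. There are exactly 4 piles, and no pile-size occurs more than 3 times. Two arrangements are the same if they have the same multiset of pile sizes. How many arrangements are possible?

47

A partial list (first 12 by largest part):
1, 1, 1, 15
1, 1, 2, 14
1, 1, 3, 13
1, 2, 2, 13
1, 1, 4, 12
1, 2, 3, 12
2, 2, 2, 12
1, 1, 5, 11
1, 2, 4, 11
1, 3, 3, 11
2, 2, 3, 11
1, 1, 6, 10
…and 35 more, for 47 total.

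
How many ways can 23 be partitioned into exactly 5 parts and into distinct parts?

18

The partitions of 23 that satisfy the conditions:
13 + 4 + 3 + 2 + 1
12 + 5 + 3 + 2 + 1
11 + 6 + 3 + 2 + 1
11 + 5 + 4 + 2 + 1
10 + 7 + 3 + 2 + 1
10 + 6 + 4 + 2 + 1
10 + 5 + 4 + 3 + 1
9 + 8 + 3 + 2 + 1
9 + 7 + 4 + 2 + 1
9 + 6 + 5 + 2 + 1
9 + 6 + 4 + 3 + 1
9 + 5 + 4 + 3 + 2
8 + 7 + 5 + 2 + 1
8 + 7 + 4 + 3 + 1
8 + 6 + 5 + 3 + 1
8 + 6 + 4 + 3 + 2
7 + 6 + 5 + 4 + 1
7 + 6 + 5 + 3 + 2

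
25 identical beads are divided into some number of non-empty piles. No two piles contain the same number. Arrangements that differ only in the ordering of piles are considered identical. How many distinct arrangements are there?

A full systematic count gives 142.

142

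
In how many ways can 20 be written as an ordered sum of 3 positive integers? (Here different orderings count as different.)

171

Place 2 bars in the 19 internal gaps of a row of 20 dots: C(19,2) = 171.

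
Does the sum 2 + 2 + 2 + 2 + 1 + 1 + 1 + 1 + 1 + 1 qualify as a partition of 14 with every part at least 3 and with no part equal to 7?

The parts sum to 14, and the condition 'every summand is at least 3' is violated.

No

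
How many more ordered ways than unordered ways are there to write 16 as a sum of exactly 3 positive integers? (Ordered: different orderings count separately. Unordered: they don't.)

Compositions: C(15,2) = 105.
Unordered (partitions into 3 parts): 21.
Difference: 105 − 21 = 84.

84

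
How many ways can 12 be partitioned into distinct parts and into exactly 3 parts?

They are:
9 + 2 + 1
8 + 3 + 1
7 + 4 + 1
7 + 3 + 2
6 + 5 + 1
6 + 4 + 2
5 + 4 + 3

7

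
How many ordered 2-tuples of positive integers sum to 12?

A composition of 12 into 2 positive parts is chosen by placing 1 dividers among the 11 gaps between 12 units: C(11,1) = 11.

11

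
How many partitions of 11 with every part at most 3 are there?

The partitions of 11 that satisfy the conditions:
3 + 3 + 3 + 2
3 + 3 + 3 + 1 + 1
3 + 3 + 2 + 2 + 1
3 + 3 + 2 + 1 + 1 + 1
3 + 3 + 1 + 1 + 1 + 1 + 1
3 + 2 + 2 + 2 + 2
3 + 2 + 2 + 2 + 1 + 1
3 + 2 + 2 + 1 + 1 + 1 + 1
3 + 2 + 1 + 1 + 1 + 1 + 1 + 1
3 + 1 + 1 + 1 + 1 + 1 + 1 + 1 + 1
2 + 2 + 2 + 2 + 2 + 1
2 + 2 + 2 + 2 + 1 + 1 + 1
2 + 2 + 2 + 1 + 1 + 1 + 1 + 1
2 + 2 + 1 + 1 + 1 + 1 + 1 + 1 + 1
2 + 1 + 1 + 1 + 1 + 1 + 1 + 1 + 1 + 1
1 + 1 + 1 + 1 + 1 + 1 + 1 + 1 + 1 + 1 + 1
Counting gives 16.

16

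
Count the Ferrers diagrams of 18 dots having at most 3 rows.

37

A partial list (first 12 by largest part):
18
17, 1
16, 2
16, 1, 1
15, 3
15, 2, 1
14, 4
14, 3, 1
14, 2, 2
13, 5
13, 4, 1
13, 3, 2
…and 25 more, for 37 total.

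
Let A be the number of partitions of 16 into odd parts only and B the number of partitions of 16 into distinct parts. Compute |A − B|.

Partitions of 16 into odd parts only: 32.
Partitions of 16 into distinct parts: 32.
|32 − 32| = 0.

0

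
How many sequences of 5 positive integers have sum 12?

Place 4 bars in the 11 internal gaps of a row of 12 dots: C(11,4) = 330.

330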